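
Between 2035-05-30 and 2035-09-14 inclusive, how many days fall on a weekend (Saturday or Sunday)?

2035-05-30 is a Wednesday.
From 2035-05-30 to 2035-09-14 is 108 days inclusive.
108 = 7 × 15 + 3, so there are 15 full weeks plus 3 extra days.
Each full week contributes 2 weekend days (Sat, Sun): 15 × 2 = 30.
The 3 extra days are Wednesday, Thursday, Friday — none qualify.
Total: 30 + 0 = 30.

30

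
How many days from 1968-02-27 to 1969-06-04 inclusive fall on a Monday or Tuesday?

1968-02-27 is a Tuesday.
The range spans 464 days (inclusive of both endpoints).
464 = 7 × 66 + 2, so there are 66 full weeks plus 2 extra days.
Each full week contributes 2 days from the set (Mon, Tue): 66 × 2 = 132.
The 2 extra days are Tuesday, Wednesday — 1 of them qualifies.
Total: 132 + 1 = 133.

133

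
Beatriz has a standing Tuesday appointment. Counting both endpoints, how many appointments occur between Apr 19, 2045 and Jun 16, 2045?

Apr 19, 2045 is a Wednesday.
The range spans 59 days (inclusive of both endpoints).
59 = 7 × 8 + 3, so there are 8 full weeks plus 3 extra days.
Each full week contributes one Tuesday: 8 so far.
The 3 extra days are Wed, Thu, Fri — none qualify.
Total: 8 + 0 = 8.

8 Tuesdays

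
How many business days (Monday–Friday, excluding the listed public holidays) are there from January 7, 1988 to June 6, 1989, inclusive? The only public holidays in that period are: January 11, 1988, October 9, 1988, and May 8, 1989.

367

January 7, 1988 is a Thursday.
That's 517 days from start to end, counting both.
517 = 7 × 73 + 6, so there are 73 full weeks plus 6 extra days.
Each full week contributes 5 weekdays (Mon–Fri): 73 × 5 = 365.
The 6 extra days are Thursday, Friday, Saturday, Sunday, Monday, Tuesday — 4 of them qualify.
Total: 365 + 4 = 369.
Holidays: January 11, 1988 (Mon); October 9, 1988 (Sun); May 8, 1989 (Mon).
2 of the 3 holidays fall on weekdays; the rest are weekends and were already excluded.
Business days: 369 − 2 = 367.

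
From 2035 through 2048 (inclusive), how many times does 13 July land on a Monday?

3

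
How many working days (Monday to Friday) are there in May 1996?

May 1, 1996 is a Wednesday.
From May 1, 1996 to May 31, 1996 is 31 days inclusive.
31 = 7 × 4 + 3, so there are 4 full weeks plus 3 extra days.
Each full week contributes 5 weekdays (Mon–Fri): 4 × 5 = 20.
The 3 extra days are Wednesday, Thursday, Friday — 3 of them qualify.
Total: 20 + 3 = 23.

23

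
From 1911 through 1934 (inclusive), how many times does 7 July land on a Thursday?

3

Day of week of July 7 in each year:
1911: Fri, 1912: Sun, 1913: Mon, 1914: Tue, 1915: Wed, 1916: Fri, 1917: Sat, 1918: Sun, 1919: Mon, 1920: Wed, 1921: Thu ✓, 1922: Fri, 1923: Sat, 1924: Mon, 1925: Tue, 1926: Wed, 1927: Thu ✓, 1928: Sat, 1929: Sun, 1930: Mon, 1931: Tue, 1932: Thu ✓, 1933: Fri, 1934: Sat
Thursdays: 1921, 1927, 1932.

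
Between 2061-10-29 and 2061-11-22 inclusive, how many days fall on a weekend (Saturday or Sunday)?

2061-10-29 is a Saturday.
From 2061-10-29 to 2061-11-22 is 25 days inclusive.
25 = 7 × 3 + 4, so there are 3 full weeks plus 4 extra days.
Each full week contributes 2 weekend days (Sat, Sun): 3 × 2 = 6.
The 4 extra days are Saturday, Sunday, Monday, Tuesday — 2 of them qualify.
Total: 6 + 2 = 8.

8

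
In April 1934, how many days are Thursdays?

Apr 1, 1934 is a Sunday.
From Apr 1, 1934 to Apr 30, 1934 is 30 days inclusive.
30 = 7 × 4 + 2, so there are 4 full weeks plus 2 extra days.
Each full week contributes one Thursday: 4 so far.
The 2 extra days are Sun, Mon — none qualify.
Total: 4 + 0 = 4.

4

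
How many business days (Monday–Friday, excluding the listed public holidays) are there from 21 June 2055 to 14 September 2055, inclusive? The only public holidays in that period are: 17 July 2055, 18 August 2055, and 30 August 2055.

21 June 2055 is a Monday.
The range spans 86 days (inclusive of both endpoints).
86 = 7 × 12 + 2, so there are 12 full weeks plus 2 extra days.
Each full week contributes 5 weekdays (Mon–Fri): 12 × 5 = 60.
The 2 extra days are Mon, Tue — 2 of them qualify.
Total: 60 + 2 = 62.
Holidays: 17 July 2055 (Sat); 18 August 2055 (Wed); 30 August 2055 (Mon).
2 of the 3 holidays fall on weekdays; the rest are weekends and were already excluded.
Business days: 62 − 2 = 60.

60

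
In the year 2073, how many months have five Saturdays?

A month has five Saturdays exactly when Saturday falls within its first (length − 28) days.
Jan: 31 days, starts Sun → 5 of Sun, Mon, Tue
Feb: 28 days, starts Wed → 5 of (none)
Mar: 31 days, starts Wed → 5 of Wed, Thu, Fri
Apr: 30 days, starts Sat → 5 of Sat, Sun ✓
May: 31 days, starts Mon → 5 of Mon, Tue, Wed
Jun: 30 days, starts Thu → 5 of Thu, Fri
Jul: 31 days, starts Sat → 5 of Sat, Sun, Mon ✓
Aug: 31 days, starts Tue → 5 of Tue, Wed, Thu
Sep: 30 days, starts Fri → 5 of Fri, Sat ✓
Oct: 31 days, starts Sun → 5 of Sun, Mon, Tue
Nov: 30 days, starts Wed → 5 of Wed, Thu
Dec: 31 days, starts Fri → 5 of Fri, Sat, Sun ✓
Months with five Saturdays: Apr, Jul, Sep, Dec.

4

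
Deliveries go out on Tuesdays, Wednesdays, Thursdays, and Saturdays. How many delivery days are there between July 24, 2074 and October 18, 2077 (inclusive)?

676

July 24, 2074 is a Tuesday.
From July 24, 2074 to October 18, 2077 is 1183 days inclusive.
1183 = 7 × 169, so the span is exactly 169 full weeks.
Each full week contributes 4 days from the set (Tue, Wed, Thu, Sat): 169 × 4 = 676.
Total: 676.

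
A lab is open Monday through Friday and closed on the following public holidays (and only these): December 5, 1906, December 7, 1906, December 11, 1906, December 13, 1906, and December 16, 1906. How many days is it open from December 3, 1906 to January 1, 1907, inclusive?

December 3, 1906 is a Monday.
From December 3, 1906 to January 1, 1907 is 30 days inclusive.
30 = 7 × 4 + 2, so there are 4 full weeks plus 2 extra days.
Each full week contributes 5 weekdays (Mon–Fri): 4 × 5 = 20.
The 2 extra days are Monday, Tuesday — 2 of them qualify.
Total: 20 + 2 = 22.
Holidays: December 5, 1906 (Wed); December 7, 1906 (Fri); December 11, 1906 (Tue); December 13, 1906 (Thu); December 16, 1906 (Sun).
4 of the 5 holidays fall on weekdays; the rest are weekends and were already excluded.
Business days: 22 − 4 = 18.

18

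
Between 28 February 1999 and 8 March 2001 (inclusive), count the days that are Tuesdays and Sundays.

212

28 February 1999 is a Sunday.
That's 740 days from start to end, counting both.
740 = 7 × 105 + 5, so there are 105 full weeks plus 5 extra days.
Each full week contributes 2 days from the set (Tue, Sun): 105 × 2 = 210.
The 5 extra days are Sunday, Monday, Tuesday, Wednesday, Thursday — 2 of them qualify.
Total: 210 + 2 = 212.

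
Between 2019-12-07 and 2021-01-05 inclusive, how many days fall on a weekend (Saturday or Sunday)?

114

2019-12-07 is a Saturday.
That's 396 days from start to end, counting both.
396 = 7 × 56 + 4, so there are 56 full weeks plus 4 extra days.
Each full week contributes 2 weekend days (Sat, Sun): 56 × 2 = 112.
The 4 extra days are Sat, Sun, Mon, Tue — 2 of them qualify.
Total: 112 + 2 = 114.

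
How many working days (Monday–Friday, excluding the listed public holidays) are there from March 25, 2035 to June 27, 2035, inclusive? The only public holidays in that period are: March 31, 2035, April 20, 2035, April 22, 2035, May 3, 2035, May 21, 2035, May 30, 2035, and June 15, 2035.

March 25, 2035 is a Sunday.
From March 25, 2035 to June 27, 2035 is 95 days inclusive.
95 = 7 × 13 + 4, so there are 13 full weeks plus 4 extra days.
Each full week contributes 5 weekdays (Mon–Fri): 13 × 5 = 65.
The 4 extra days are Sun, Mon, Tue, Wed — 3 of them qualify.
Total: 65 + 3 = 68.
Holidays: March 31, 2035 (Sat); April 20, 2035 (Fri); April 22, 2035 (Sun); May 3, 2035 (Thu); May 21, 2035 (Mon); May 30, 2035 (Wed); June 15, 2035 (Fri).
5 of the 7 holidays fall on weekdays; the rest are weekends and were already excluded.
Business days: 68 − 5 = 63.

63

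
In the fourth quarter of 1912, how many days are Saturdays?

1912-10-01 is a Tuesday.
From 1912-10-01 to 1912-12-31 is 92 days inclusive.
92 = 7 × 13 + 1, so there are 13 full weeks plus 1 extra day.
Each full week contributes one Saturday: 13 so far.
The 1 extra day is Tue — none qualify.
Total: 13 + 0 = 13.

13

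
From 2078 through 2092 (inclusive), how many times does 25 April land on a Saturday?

Day of week of April 25 in each year:
2078: Mon, 2079: Tue, 2080: Thu, 2081: Fri, 2082: Sat ✓, 2083: Sun, 2084: Tue, 2085: Wed, 2086: Thu, 2087: Fri, 2088: Sun, 2089: Mon, 2090: Tue, 2091: Wed, 2092: Fri
Saturdays: 2082.

1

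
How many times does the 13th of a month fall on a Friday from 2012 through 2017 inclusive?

Friday-the-13ths by year:
2012: Jan, Apr, Jul
2013: Sep, Dec
2014: Jun
2015: Feb, Mar, Nov
2016: May
2017: Jan, Oct

12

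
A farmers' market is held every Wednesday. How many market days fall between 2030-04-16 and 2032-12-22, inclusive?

141 Wednesdays

2030-04-16 is a Tuesday.
The range spans 982 days (inclusive of both endpoints).
982 = 7 × 140 + 2, so there are 140 full weeks plus 2 extra days.
Each full week contributes one Wednesday: 140 so far.
The 2 extra days are Tuesday, Wednesday — 1 of them qualifies.
Total: 140 + 1 = 141.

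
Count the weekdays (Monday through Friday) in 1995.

January 1, 1995 is a Sunday.
From January 1, 1995 to December 31, 1995 is 365 days inclusive.
365 = 7 × 52 + 1, so there are 52 full weeks plus 1 extra day.
Each full week contributes 5 weekdays (Mon–Fri): 52 × 5 = 260.
The 1 extra day is Sun — none qualify.
Total: 260 + 0 = 260.

260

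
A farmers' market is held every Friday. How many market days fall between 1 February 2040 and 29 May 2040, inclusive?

17

1 February 2040 is a Wednesday.
From 1 February 2040 to 29 May 2040 is 119 days inclusive.
119 = 7 × 17, so the span is exactly 17 full weeks.
Each full week contributes one Friday: 17 so far.
Total: 17.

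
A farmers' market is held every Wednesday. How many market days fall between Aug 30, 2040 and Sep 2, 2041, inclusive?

52 Wednesdays

Aug 30, 2040 is a Thursday.
The range spans 369 days (inclusive of both endpoints).
369 = 7 × 52 + 5, so there are 52 full weeks plus 5 extra days.
Each full week contributes one Wednesday: 52 so far.
The 5 extra days are Thursday, Friday, Saturday, Sunday, Monday — none qualify.
Total: 52 + 0 = 52.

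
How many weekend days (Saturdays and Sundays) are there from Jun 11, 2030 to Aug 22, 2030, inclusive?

Jun 11, 2030 is a Tuesday.
That's 73 days from start to end, counting both.
73 = 7 × 10 + 3, so there are 10 full weeks plus 3 extra days.
Each full week contributes 2 weekend days (Sat, Sun): 10 × 2 = 20.
The 3 extra days are Tue, Wed, Thu — none qualify.
Total: 20 + 0 = 20.

20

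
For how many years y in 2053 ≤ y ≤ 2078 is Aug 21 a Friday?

Day of week of August 21 in each year:
2053: Thu, 2054: Fri ✓, 2055: Sat, 2056: Mon, 2057: Tue, 2058: Wed, 2059: Thu, 2060: Sat, 2061: Sun, 2062: Mon, 2063: Tue, 2064: Thu, 2065: Fri ✓, 2066: Sat, 2067: Sun, 2068: Tue, 2069: Wed, 2070: Thu, 2071: Fri ✓, 2072: Sun, 2073: Mon, 2074: Tue, 2075: Wed, 2076: Fri ✓, 2077: Sat, 2078: Sun
Fridays: 2054, 2065, 2071, 2076.

4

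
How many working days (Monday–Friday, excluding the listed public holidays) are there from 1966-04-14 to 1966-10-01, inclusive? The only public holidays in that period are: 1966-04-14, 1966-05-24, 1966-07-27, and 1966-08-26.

1966-04-14 is a Thursday.
The range spans 171 days (inclusive of both endpoints).
171 = 7 × 24 + 3, so there are 24 full weeks plus 3 extra days.
Each full week contributes 5 weekdays (Mon–Fri): 24 × 5 = 120.
The 3 extra days are Thursday, Friday, Saturday — 2 of them qualify.
Total: 120 + 2 = 122.
Holidays: 1966-04-14 (Thu); 1966-05-24 (Tue); 1966-07-27 (Wed); 1966-08-26 (Fri).
All 4 holidays fall on weekdays, so subtract 4.
Business days: 122 − 4 = 118.

118 working days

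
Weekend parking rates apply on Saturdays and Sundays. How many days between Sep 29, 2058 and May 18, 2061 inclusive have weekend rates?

Sep 29, 2058 is a Sunday.
From Sep 29, 2058 to May 18, 2061 is 963 days inclusive.
963 = 7 × 137 + 4, so there are 137 full weeks plus 4 extra days.
Each full week contributes 2 weekend days (Sat, Sun): 137 × 2 = 274.
The 4 extra days are Sunday, Monday, Tuesday, Wednesday — 1 of them qualifies.
Total: 274 + 1 = 275.

275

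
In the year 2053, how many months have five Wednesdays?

5

A month has five Wednesdays exactly when Wednesday falls within its first (length − 28) days.
Jan: 31 days, starts Wed → 5 of Wed, Thu, Fri ✓
Feb: 28 days, starts Sat → 5 of (none)
Mar: 31 days, starts Sat → 5 of Sat, Sun, Mon
Apr: 30 days, starts Tue → 5 of Tue, Wed ✓
May: 31 days, starts Thu → 5 of Thu, Fri, Sat
Jun: 30 days, starts Sun → 5 of Sun, Mon
Jul: 31 days, starts Tue → 5 of Tue, Wed, Thu ✓
Aug: 31 days, starts Fri → 5 of Fri, Sat, Sun
Sep: 30 days, starts Mon → 5 of Mon, Tue
Oct: 31 days, starts Wed → 5 of Wed, Thu, Fri ✓
Nov: 30 days, starts Sat → 5 of Sat, Sun
Dec: 31 days, starts Mon → 5 of Mon, Tue, Wed ✓
Months with five Wednesdays: Jan, Apr, Jul, Oct, Dec.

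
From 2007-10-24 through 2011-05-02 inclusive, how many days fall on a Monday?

2007-10-24 is a Wednesday.
The range spans 1287 days (inclusive of both endpoints).
1287 = 7 × 183 + 6, so there are 183 full weeks plus 6 extra days.
Each full week contributes one Monday: 183 so far.
The 6 extra days are Wed, Thu, Fri, Sat, Sun, Mon — 1 of them qualifies.
Total: 183 + 1 = 184.

184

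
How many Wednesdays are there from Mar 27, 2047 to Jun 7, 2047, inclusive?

11

Mar 27, 2047 is a Wednesday.
From Mar 27, 2047 to Jun 7, 2047 is 73 days inclusive.
73 = 7 × 10 + 3, so there are 10 full weeks plus 3 extra days.
Each full week contributes one Wednesday: 10 so far.
The 3 extra days are Wed, Thu, Fri — 1 of them qualifies.
Total: 10 + 1 = 11.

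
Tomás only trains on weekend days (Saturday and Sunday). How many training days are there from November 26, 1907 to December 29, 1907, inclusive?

10

November 26, 1907 is a Tuesday.
From November 26, 1907 to December 29, 1907 is 34 days inclusive.
34 = 7 × 4 + 6, so there are 4 full weeks plus 6 extra days.
Each full week contributes 2 weekend days (Sat, Sun): 4 × 2 = 8.
The 6 extra days are Tue, Wed, Thu, Fri, Sat, Sun — 2 of them qualify.
Total: 8 + 2 = 10.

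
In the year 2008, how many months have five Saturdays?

A month has five Saturdays exactly when Saturday falls within its first (length − 28) days.
Jan: 31 days, starts Tue → 5 of Tue, Wed, Thu
Feb: 29 days, starts Fri → 5 of Fri
Mar: 31 days, starts Sat → 5 of Sat, Sun, Mon ✓
Apr: 30 days, starts Tue → 5 of Tue, Wed
May: 31 days, starts Thu → 5 of Thu, Fri, Sat ✓
Jun: 30 days, starts Sun → 5 of Sun, Mon
Jul: 31 days, starts Tue → 5 of Tue, Wed, Thu
Aug: 31 days, starts Fri → 5 of Fri, Sat, Sun ✓
Sep: 30 days, starts Mon → 5 of Mon, Tue
Oct: 31 days, starts Wed → 5 of Wed, Thu, Fri
Nov: 30 days, starts Sat → 5 of Sat, Sun ✓
Dec: 31 days, starts Mon → 5 of Mon, Tue, Wed
Months with five Saturdays: Mar, May, Aug, Nov.

4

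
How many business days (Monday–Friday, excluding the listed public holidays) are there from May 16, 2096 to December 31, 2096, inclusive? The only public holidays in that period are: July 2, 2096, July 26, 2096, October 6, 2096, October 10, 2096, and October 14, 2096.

161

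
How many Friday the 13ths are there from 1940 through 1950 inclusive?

18

Friday-the-13ths by year:
1940: Sep, Dec
1941: Jun
1942: Feb, Mar, Nov
1943: Aug
1944: Oct
1945: Apr, Jul
1946: Sep, Dec
1947: Jun
1948: Feb, Aug
1949: May
1950: Jan, Oct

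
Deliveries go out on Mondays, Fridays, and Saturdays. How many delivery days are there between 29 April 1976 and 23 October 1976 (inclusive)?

77

29 April 1976 is a Thursday.
That's 178 days from start to end, counting both.
178 = 7 × 25 + 3, so there are 25 full weeks plus 3 extra days.
Each full week contributes 3 days from the set (Mon, Fri, Sat): 25 × 3 = 75.
The 3 extra days are Thursday, Friday, Saturday — 2 of them qualify.
Total: 75 + 2 = 77.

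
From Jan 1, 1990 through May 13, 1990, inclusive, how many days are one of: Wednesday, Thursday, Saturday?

Jan 1, 1990 is a Monday.
From Jan 1, 1990 to May 13, 1990 is 133 days inclusive.
133 = 7 × 19, so the span is exactly 19 full weeks.
Each full week contributes 3 days from the set (Wed, Thu, Sat): 19 × 3 = 57.
Total: 57.

57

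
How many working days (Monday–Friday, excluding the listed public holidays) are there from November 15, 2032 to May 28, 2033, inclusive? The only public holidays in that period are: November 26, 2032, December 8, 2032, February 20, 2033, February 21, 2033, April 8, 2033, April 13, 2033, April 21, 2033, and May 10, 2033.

133 working days

November 15, 2032 is a Monday.
From November 15, 2032 to May 28, 2033 is 195 days inclusive.
195 = 7 × 27 + 6, so there are 27 full weeks plus 6 extra days.
Each full week contributes 5 weekdays (Mon–Fri): 27 × 5 = 135.
The 6 extra days are Mon, Tue, Wed, Thu, Fri, Sat — 5 of them qualify.
Total: 135 + 5 = 140.
Holidays: November 26, 2032 (Fri); December 8, 2032 (Wed); February 20, 2033 (Sun); February 21, 2033 (Mon); April 8, 2033 (Fri); April 13, 2033 (Wed); April 21, 2033 (Thu); May 10, 2033 (Tue).
7 of the 8 holidays fall on weekdays; the rest are weekends and were already excluded.
Business days: 140 − 7 = 133.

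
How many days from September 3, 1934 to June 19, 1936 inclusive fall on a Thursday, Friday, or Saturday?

September 3, 1934 is a Monday.
From September 3, 1934 to June 19, 1936 is 656 days inclusive.
656 = 7 × 93 + 5, so there are 93 full weeks plus 5 extra days.
Each full week contributes 3 days from the set (Thu, Fri, Sat): 93 × 3 = 279.
The 5 extra days are Mon, Tue, Wed, Thu, Fri — 2 of them qualify.
Total: 279 + 2 = 281.

281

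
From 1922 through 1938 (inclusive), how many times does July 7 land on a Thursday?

Day of week of July 7 in each year:
1922: Fri, 1923: Sat, 1924: Mon, 1925: Tue, 1926: Wed, 1927: Thu ✓, 1928: Sat, 1929: Sun, 1930: Mon, 1931: Tue, 1932: Thu ✓, 1933: Fri, 1934: Sat, 1935: Sun, 1936: Tue, 1937: Wed, 1938: Thu ✓
Thursdays: 1927, 1932, 1938.

3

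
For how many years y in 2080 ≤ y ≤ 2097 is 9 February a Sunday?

Day of week of February 9 in each year:
2080: Fri, 2081: Sun ✓, 2082: Mon, 2083: Tue, 2084: Wed, 2085: Fri, 2086: Sat, 2087: Sun ✓, 2088: Mon, 2089: Wed, 2090: Thu, 2091: Fri, 2092: Sat, 2093: Mon, 2094: Tue, 2095: Wed, 2096: Thu, 2097: Sat
Sundays: 2081, 2087.

2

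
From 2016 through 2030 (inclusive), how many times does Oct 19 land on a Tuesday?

2

Day of week of October 19 in each year:
2016: Wed, 2017: Thu, 2018: Fri, 2019: Sat, 2020: Mon, 2021: Tue ✓, 2022: Wed, 2023: Thu, 2024: Sat, 2025: Sun, 2026: Mon, 2027: Tue ✓, 2028: Thu, 2029: Fri, 2030: Sat
Tuesdays: 2021, 2027.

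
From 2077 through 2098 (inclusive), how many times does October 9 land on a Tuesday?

3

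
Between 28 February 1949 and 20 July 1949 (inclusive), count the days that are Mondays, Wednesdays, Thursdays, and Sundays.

82

28 February 1949 is a Monday.
That's 143 days from start to end, counting both.
143 = 7 × 20 + 3, so there are 20 full weeks plus 3 extra days.
Each full week contributes 4 days from the set (Mon, Wed, Thu, Sun): 20 × 4 = 80.
The 3 extra days are Monday, Tuesday, Wednesday — 2 of them qualify.
Total: 80 + 2 = 82.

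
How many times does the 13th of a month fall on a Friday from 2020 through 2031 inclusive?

Friday-the-13ths by year:
2020: Mar, Nov
2021: Aug
2022: May
2023: Jan, Oct
2024: Sep, Dec
2025: Jun
2026: Feb, Mar, Nov
2027: Aug
2028: Oct
2029: Apr, Jul
2030: Sep, Dec
2031: Jun

19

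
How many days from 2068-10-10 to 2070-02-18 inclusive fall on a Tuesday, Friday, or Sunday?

2068-10-10 is a Wednesday.
From 2068-10-10 to 2070-02-18 is 497 days inclusive.
497 = 7 × 71, so the span is exactly 71 full weeks.
Each full week contributes 3 days from the set (Tue, Fri, Sun): 71 × 3 = 213.

213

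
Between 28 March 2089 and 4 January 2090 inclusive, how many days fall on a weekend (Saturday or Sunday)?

28 March 2089 is a Monday.
The range spans 283 days (inclusive of both endpoints).
283 = 7 × 40 + 3, so there are 40 full weeks plus 3 extra days.
Each full week contributes 2 weekend days (Sat, Sun): 40 × 2 = 80.
The 3 extra days are Monday, Tuesday, Wednesday — none qualify.
Total: 80 + 0 = 80.

80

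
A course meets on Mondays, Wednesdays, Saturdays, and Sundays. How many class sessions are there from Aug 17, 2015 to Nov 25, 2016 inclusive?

266

Aug 17, 2015 is a Monday.
From Aug 17, 2015 to Nov 25, 2016 is 467 days inclusive.
467 = 7 × 66 + 5, so there are 66 full weeks plus 5 extra days.
Each full week contributes 4 days from the set (Mon, Wed, Sat, Sun): 66 × 4 = 264.
The 5 extra days are Mon, Tue, Wed, Thu, Fri — 2 of them qualify.
Total: 264 + 2 = 266.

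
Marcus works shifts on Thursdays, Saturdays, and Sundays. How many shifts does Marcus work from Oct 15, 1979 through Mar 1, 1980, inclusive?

Oct 15, 1979 is a Monday.
The range spans 139 days (inclusive of both endpoints).
139 = 7 × 19 + 6, so there are 19 full weeks plus 6 extra days.
Each full week contributes 3 days from the set (Thu, Sat, Sun): 19 × 3 = 57.
The 6 extra days are Mon, Tue, Wed, Thu, Fri, Sat — 2 of them qualify.
Total: 57 + 2 = 59.

59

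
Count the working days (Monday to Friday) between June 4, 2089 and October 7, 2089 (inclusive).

June 4, 2089 is a Saturday.
The range spans 126 days (inclusive of both endpoints).
126 = 7 × 18, so the span is exactly 18 full weeks.
Each full week contributes 5 weekdays (Mon–Fri): 18 × 5 = 90.

90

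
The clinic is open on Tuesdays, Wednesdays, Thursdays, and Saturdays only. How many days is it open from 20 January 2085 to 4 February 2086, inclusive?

217

20 January 2085 is a Saturday.
That's 381 days from start to end, counting both.
381 = 7 × 54 + 3, so there are 54 full weeks plus 3 extra days.
Each full week contributes 4 days from the set (Tue, Wed, Thu, Sat): 54 × 4 = 216.
The 3 extra days are Saturday, Sunday, Monday — 1 of them qualifies.
Total: 216 + 1 = 217.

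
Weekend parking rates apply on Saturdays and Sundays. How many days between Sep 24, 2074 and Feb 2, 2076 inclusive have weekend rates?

142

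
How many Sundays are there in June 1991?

5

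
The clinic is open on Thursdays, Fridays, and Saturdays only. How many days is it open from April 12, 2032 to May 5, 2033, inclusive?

166

April 12, 2032 is a Monday.
That's 389 days from start to end, counting both.
389 = 7 × 55 + 4, so there are 55 full weeks plus 4 extra days.
Each full week contributes 3 days from the set (Thu, Fri, Sat): 55 × 3 = 165.
The 4 extra days are Mon, Tue, Wed, Thu — 1 of them qualifies.
Total: 165 + 1 = 166.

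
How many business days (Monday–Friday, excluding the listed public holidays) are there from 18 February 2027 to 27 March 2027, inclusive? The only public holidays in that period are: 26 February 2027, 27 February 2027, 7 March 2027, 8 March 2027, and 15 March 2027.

18 February 2027 is a Thursday.
The range spans 38 days (inclusive of both endpoints).
38 = 7 × 5 + 3, so there are 5 full weeks plus 3 extra days.
Each full week contributes 5 weekdays (Mon–Fri): 5 × 5 = 25.
The 3 extra days are Thursday, Friday, Saturday — 2 of them qualify.
Total: 25 + 2 = 27.
Holidays: 26 February 2027 (Fri); 27 February 2027 (Sat); 7 March 2027 (Sun); 8 March 2027 (Mon); 15 March 2027 (Mon).
3 of the 5 holidays fall on weekdays; the rest are weekends and were already excluded.
Business days: 27 − 3 = 24.

24 business days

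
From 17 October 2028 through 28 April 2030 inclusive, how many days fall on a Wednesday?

80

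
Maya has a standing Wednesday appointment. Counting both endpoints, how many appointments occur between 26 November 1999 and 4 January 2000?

26 November 1999 is a Friday.
That's 40 days from start to end, counting both.
40 = 7 × 5 + 5, so there are 5 full weeks plus 5 extra days.
Each full week contributes one Wednesday: 5 so far.
The 5 extra days are Friday, Saturday, Sunday, Monday, Tuesday — none qualify.
Total: 5 + 0 = 5.

5 Wednesdays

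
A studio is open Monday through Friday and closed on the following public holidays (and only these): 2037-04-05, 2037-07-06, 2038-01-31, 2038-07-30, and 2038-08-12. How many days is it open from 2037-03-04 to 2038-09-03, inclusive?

390

2037-03-04 is a Wednesday.
That's 549 days from start to end, counting both.
549 = 7 × 78 + 3, so there are 78 full weeks plus 3 extra days.
Each full week contributes 5 weekdays (Mon–Fri): 78 × 5 = 390.
The 3 extra days are Wednesday, Thursday, Friday — 3 of them qualify.
Total: 390 + 3 = 393.
Holidays: 2037-04-05 (Sun); 2037-07-06 (Mon); 2038-01-31 (Sun); 2038-07-30 (Fri); 2038-08-12 (Thu).
3 of the 5 holidays fall on weekdays; the rest are weekends and were already excluded.
Business days: 393 − 3 = 390.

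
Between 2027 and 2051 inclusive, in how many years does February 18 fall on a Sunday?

3

Day of week of February 18 in each year:
2027: Thu, 2028: Fri, 2029: Sun ✓, 2030: Mon, 2031: Tue, 2032: Wed, 2033: Fri, 2034: Sat, 2035: Sun ✓, 2036: Mon, 2037: Wed, 2038: Thu, 2039: Fri, 2040: Sat, 2041: Mon, 2042: Tue, 2043: Wed, 2044: Thu, 2045: Sat, 2046: Sun ✓, 2047: Mon, 2048: Tue, 2049: Thu, 2050: Fri, 2051: Sat
Sundays: 2029, 2035, 2046.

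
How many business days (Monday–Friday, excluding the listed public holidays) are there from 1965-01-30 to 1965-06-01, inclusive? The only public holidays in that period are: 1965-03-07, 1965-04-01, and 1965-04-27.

85 business days

1965-01-30 is a Saturday.
That's 123 days from start to end, counting both.
123 = 7 × 17 + 4, so there are 17 full weeks plus 4 extra days.
Each full week contributes 5 weekdays (Mon–Fri): 17 × 5 = 85.
The 4 extra days are Sat, Sun, Mon, Tue — 2 of them qualify.
Total: 85 + 2 = 87.
Holidays: 1965-03-07 (Sun); 1965-04-01 (Thu); 1965-04-27 (Tue).
2 of the 3 holidays fall on weekdays; the rest are weekends and were already excluded.
Business days: 87 − 2 = 85.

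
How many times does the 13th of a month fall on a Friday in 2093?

3

The 13th falls on a Friday when the month's 13th has weekday Fri.
Jan 13 is Tue; Feb 13 is Fri ✓; Mar 13 is Fri ✓; Apr 13 is Mon; May 13 is Wed; Jun 13 is Sat; Jul 13 is Mon; Aug 13 is Thu; Sep 13 is Sun; Oct 13 is Tue; Nov 13 is Fri ✓; Dec 13 is Sun.
Friday the 13ths: Feb, Mar, Nov.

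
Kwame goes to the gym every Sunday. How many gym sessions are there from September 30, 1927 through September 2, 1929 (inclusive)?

101

September 30, 1927 is a Friday.
That's 704 days from start to end, counting both.
704 = 7 × 100 + 4, so there are 100 full weeks plus 4 extra days.
Each full week contributes one Sunday: 100 so far.
The 4 extra days are Friday, Saturday, Sunday, Monday — 1 of them qualifies.
Total: 100 + 1 = 101.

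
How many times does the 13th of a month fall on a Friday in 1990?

2

The 13th falls on a Friday when the month's 13th has weekday Fri.
Jan 13 is Sat; Feb 13 is Tue; Mar 13 is Tue; Apr 13 is Fri ✓; May 13 is Sun; Jun 13 is Wed; Jul 13 is Fri ✓; Aug 13 is Mon; Sep 13 is Thu; Oct 13 is Sat; Nov 13 is Tue; Dec 13 is Thu.
Friday the 13ths: Apr, Jul.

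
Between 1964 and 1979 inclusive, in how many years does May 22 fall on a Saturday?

3

Day of week of May 22 in each year:
1964: Fri, 1965: Sat ✓, 1966: Sun, 1967: Mon, 1968: Wed, 1969: Thu, 1970: Fri, 1971: Sat ✓, 1972: Mon, 1973: Tue, 1974: Wed, 1975: Thu, 1976: Sat ✓, 1977: Sun, 1978: Mon, 1979: Tue
Saturdays: 1965, 1971, 1976.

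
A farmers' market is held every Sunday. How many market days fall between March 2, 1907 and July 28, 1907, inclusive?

22 Sundays

March 2, 1907 is a Saturday.
That's 149 days from start to end, counting both.
149 = 7 × 21 + 2, so there are 21 full weeks plus 2 extra days.
Each full week contributes one Sunday: 21 so far.
The 2 extra days are Saturday, Sunday — 1 of them qualifies.
Total: 21 + 1 = 22.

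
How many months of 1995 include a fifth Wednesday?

4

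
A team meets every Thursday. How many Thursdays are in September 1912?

September 1, 1912 is a Sunday.
The range spans 30 days (inclusive of both endpoints).
30 = 7 × 4 + 2, so there are 4 full weeks plus 2 extra days.
Each full week contributes one Thursday: 4 so far.
The 2 extra days are Sun, Mon — none qualify.
Total: 4 + 0 = 4.

4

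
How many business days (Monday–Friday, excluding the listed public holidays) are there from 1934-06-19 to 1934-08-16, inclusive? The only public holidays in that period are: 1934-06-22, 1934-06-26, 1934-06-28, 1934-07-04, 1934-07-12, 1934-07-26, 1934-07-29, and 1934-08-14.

36

1934-06-19 is a Tuesday.
The range spans 59 days (inclusive of both endpoints).
59 = 7 × 8 + 3, so there are 8 full weeks plus 3 extra days.
Each full week contributes 5 weekdays (Mon–Fri): 8 × 5 = 40.
The 3 extra days are Tuesday, Wednesday, Thursday — 3 of them qualify.
Total: 40 + 3 = 43.
Holidays: 1934-06-22 (Fri); 1934-06-26 (Tue); 1934-06-28 (Thu); 1934-07-04 (Wed); 1934-07-12 (Thu); 1934-07-26 (Thu); 1934-07-29 (Sun); 1934-08-14 (Tue).
7 of the 8 holidays fall on weekdays; the rest are weekends and were already excluded.
Business days: 43 − 7 = 36.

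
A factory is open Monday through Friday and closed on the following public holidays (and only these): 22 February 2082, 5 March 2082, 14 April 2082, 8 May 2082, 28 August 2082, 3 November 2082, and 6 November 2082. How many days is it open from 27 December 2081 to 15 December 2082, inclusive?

27 December 2081 is a Saturday.
From 27 December 2081 to 15 December 2082 is 354 days inclusive.
354 = 7 × 50 + 4, so there are 50 full weeks plus 4 extra days.
Each full week contributes 5 weekdays (Mon–Fri): 50 × 5 = 250.
The 4 extra days are Sat, Sun, Mon, Tue — 2 of them qualify.
Total: 250 + 2 = 252.
Holidays: 22 February 2082 (Sun); 5 March 2082 (Thu); 14 April 2082 (Tue); 8 May 2082 (Fri); 28 August 2082 (Fri); 3 November 2082 (Tue); 6 November 2082 (Fri).
6 of the 7 holidays fall on weekdays; the rest are weekends and were already excluded.
Business days: 252 − 6 = 246.

246 working days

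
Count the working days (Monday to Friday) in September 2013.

1 September 2013 is a Sunday.
From 1 September 2013 to 30 September 2013 is 30 days inclusive.
30 = 7 × 4 + 2, so there are 4 full weeks plus 2 extra days.
Each full week contributes 5 weekdays (Mon–Fri): 4 × 5 = 20.
The 2 extra days are Sunday, Monday — 1 of them qualifies.
Total: 20 + 1 = 21.

21 weekdays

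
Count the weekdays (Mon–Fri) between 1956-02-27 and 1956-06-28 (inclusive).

89

1956-02-27 is a Monday.
From 1956-02-27 to 1956-06-28 is 123 days inclusive.
123 = 7 × 17 + 4, so there are 17 full weeks plus 4 extra days.
Each full week contributes 5 weekdays (Mon–Fri): 17 × 5 = 85.
The 4 extra days are Mon, Tue, Wed, Thu — 4 of them qualify.
Total: 85 + 4 = 89.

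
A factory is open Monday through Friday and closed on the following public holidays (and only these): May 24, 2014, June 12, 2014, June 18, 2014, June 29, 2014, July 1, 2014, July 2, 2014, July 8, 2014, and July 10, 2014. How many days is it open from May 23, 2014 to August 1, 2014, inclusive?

45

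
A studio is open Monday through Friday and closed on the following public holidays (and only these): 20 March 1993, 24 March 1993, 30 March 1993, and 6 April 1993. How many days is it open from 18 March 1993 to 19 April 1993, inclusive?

18 March 1993 is a Thursday.
The range spans 33 days (inclusive of both endpoints).
33 = 7 × 4 + 5, so there are 4 full weeks plus 5 extra days.
Each full week contributes 5 weekdays (Mon–Fri): 4 × 5 = 20.
The 5 extra days are Thursday, Friday, Saturday, Sunday, Monday — 3 of them qualify.
Total: 20 + 3 = 23.
Holidays: 20 March 1993 (Sat); 24 March 1993 (Wed); 30 March 1993 (Tue); 6 April 1993 (Tue).
3 of the 4 holidays fall on weekdays; the rest are weekends and were already excluded.
Business days: 23 − 3 = 20.

20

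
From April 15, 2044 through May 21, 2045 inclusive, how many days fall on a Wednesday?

April 15, 2044 is a Friday.
From April 15, 2044 to May 21, 2045 is 402 days inclusive.
402 = 7 × 57 + 3, so there are 57 full weeks plus 3 extra days.
Each full week contributes one Wednesday: 57 so far.
The 3 extra days are Friday, Saturday, Sunday — none qualify.
Total: 57 + 0 = 57.

57 Wednesdays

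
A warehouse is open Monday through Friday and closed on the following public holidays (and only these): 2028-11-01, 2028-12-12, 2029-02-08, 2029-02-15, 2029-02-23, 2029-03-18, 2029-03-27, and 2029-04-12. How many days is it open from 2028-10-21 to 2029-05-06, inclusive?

133 working days

2028-10-21 is a Saturday.
The range spans 198 days (inclusive of both endpoints).
198 = 7 × 28 + 2, so there are 28 full weeks plus 2 extra days.
Each full week contributes 5 weekdays (Mon–Fri): 28 × 5 = 140.
The 2 extra days are Saturday, Sunday — none qualify.
Total: 140 + 0 = 140.
Holidays: 2028-11-01 (Wed); 2028-12-12 (Tue); 2029-02-08 (Thu); 2029-02-15 (Thu); 2029-02-23 (Fri); 2029-03-18 (Sun); 2029-03-27 (Tue); 2029-04-12 (Thu).
7 of the 8 holidays fall on weekdays; the rest are weekends and were already excluded.
Business days: 140 − 7 = 133.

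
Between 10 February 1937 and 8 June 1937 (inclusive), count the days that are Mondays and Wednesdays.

34

10 February 1937 is a Wednesday.
The range spans 119 days (inclusive of both endpoints).
119 = 7 × 17, so the span is exactly 17 full weeks.
Each full week contributes 2 days from the set (Mon, Wed): 17 × 2 = 34.
Total: 34.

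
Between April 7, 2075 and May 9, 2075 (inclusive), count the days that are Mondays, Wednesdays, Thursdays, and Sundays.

April 7, 2075 is a Sunday.
From April 7, 2075 to May 9, 2075 is 33 days inclusive.
33 = 7 × 4 + 5, so there are 4 full weeks plus 5 extra days.
Each full week contributes 4 days from the set (Mon, Wed, Thu, Sun): 4 × 4 = 16.
The 5 extra days are Sun, Mon, Tue, Wed, Thu — 4 of them qualify.
Total: 16 + 4 = 20.

20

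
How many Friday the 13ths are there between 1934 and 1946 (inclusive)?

Friday-the-13ths by year:
1934: Apr, Jul
1935: Sep, Dec
1936: Mar, Nov
1937: Aug
1938: May
1939: Jan, Oct
1940: Sep, Dec
1941: Jun
1942: Feb, Mar, Nov
1943: Aug
1944: Oct
1945: Apr, Jul
1946: Sep, Dec

22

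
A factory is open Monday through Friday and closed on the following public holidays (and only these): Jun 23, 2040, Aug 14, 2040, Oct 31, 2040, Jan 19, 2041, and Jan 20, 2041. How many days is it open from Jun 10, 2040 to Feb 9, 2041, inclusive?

173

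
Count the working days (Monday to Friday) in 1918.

261

January 1, 1918 is a Tuesday.
The range spans 365 days (inclusive of both endpoints).
365 = 7 × 52 + 1, so there are 52 full weeks plus 1 extra day.
Each full week contributes 5 weekdays (Mon–Fri): 52 × 5 = 260.
The 1 extra day is Tue — 1 of them qualifies.
Total: 260 + 1 = 261.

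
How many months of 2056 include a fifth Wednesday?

4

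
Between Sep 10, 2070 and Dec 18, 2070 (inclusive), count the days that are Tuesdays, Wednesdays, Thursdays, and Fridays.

Sep 10, 2070 is a Wednesday.
The range spans 100 days (inclusive of both endpoints).
100 = 7 × 14 + 2, so there are 14 full weeks plus 2 extra days.
Each full week contributes 4 days from the set (Tue, Wed, Thu, Fri): 14 × 4 = 56.
The 2 extra days are Wed, Thu — 2 of them qualify.
Total: 56 + 2 = 58.

58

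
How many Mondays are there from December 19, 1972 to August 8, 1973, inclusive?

33 Mondays

December 19, 1972 is a Tuesday.
From December 19, 1972 to August 8, 1973 is 233 days inclusive.
233 = 7 × 33 + 2, so there are 33 full weeks plus 2 extra days.
Each full week contributes one Monday: 33 so far.
The 2 extra days are Tue, Wed — none qualify.
Total: 33 + 0 = 33.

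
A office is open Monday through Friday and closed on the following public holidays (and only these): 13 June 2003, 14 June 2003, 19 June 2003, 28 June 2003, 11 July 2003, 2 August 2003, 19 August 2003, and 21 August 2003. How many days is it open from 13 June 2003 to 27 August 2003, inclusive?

13 June 2003 is a Friday.
The range spans 76 days (inclusive of both endpoints).
76 = 7 × 10 + 6, so there are 10 full weeks plus 6 extra days.
Each full week contributes 5 weekdays (Mon–Fri): 10 × 5 = 50.
The 6 extra days are Friday, Saturday, Sunday, Monday, Tuesday, Wednesday — 4 of them qualify.
Total: 50 + 4 = 54.
Holidays: 13 June 2003 (Fri); 14 June 2003 (Sat); 19 June 2003 (Thu); 28 June 2003 (Sat); 11 July 2003 (Fri); 2 August 2003 (Sat); 19 August 2003 (Tue); 21 August 2003 (Thu).
5 of the 8 holidays fall on weekdays; the rest are weekends and were already excluded.
Business days: 54 − 5 = 49.

49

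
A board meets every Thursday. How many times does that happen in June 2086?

4

June 1, 2086 is a Saturday.
The range spans 30 days (inclusive of both endpoints).
30 = 7 × 4 + 2, so there are 4 full weeks plus 2 extra days.
Each full week contributes one Thursday: 4 so far.
The 2 extra days are Sat, Sun — none qualify.
Total: 4 + 0 = 4.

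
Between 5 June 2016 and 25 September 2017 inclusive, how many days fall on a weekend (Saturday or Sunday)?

5 June 2016 is a Sunday.
That's 478 days from start to end, counting both.
478 = 7 × 68 + 2, so there are 68 full weeks plus 2 extra days.
Each full week contributes 2 weekend days (Sat, Sun): 68 × 2 = 136.
The 2 extra days are Sun, Mon — 1 of them qualifies.
Total: 136 + 1 = 137.

137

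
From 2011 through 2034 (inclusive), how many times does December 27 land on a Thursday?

3

Day of week of December 27 in each year:
2011: Tue, 2012: Thu ✓, 2013: Fri, 2014: Sat, 2015: Sun, 2016: Tue, 2017: Wed, 2018: Thu ✓, 2019: Fri, 2020: Sun, 2021: Mon, 2022: Tue, 2023: Wed, 2024: Fri, 2025: Sat, 2026: Sun, 2027: Mon, 2028: Wed, 2029: Thu ✓, 2030: Fri, 2031: Sat, 2032: Mon, 2033: Tue, 2034: Wed
Thursdays: 2012, 2018, 2029.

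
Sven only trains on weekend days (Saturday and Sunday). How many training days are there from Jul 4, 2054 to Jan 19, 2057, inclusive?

266

Jul 4, 2054 is a Saturday.
The range spans 931 days (inclusive of both endpoints).
931 = 7 × 133, so the span is exactly 133 full weeks.
Each full week contributes 2 weekend days (Sat, Sun): 133 × 2 = 266.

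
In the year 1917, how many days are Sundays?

52

1 January 1917 is a Monday.
That's 365 days from start to end, counting both.
365 = 7 × 52 + 1, so there are 52 full weeks plus 1 extra day.
Each full week contributes one Sunday: 52 so far.
The 1 extra day is Mon — none qualify.
Total: 52 + 0 = 52.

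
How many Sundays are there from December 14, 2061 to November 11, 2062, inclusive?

December 14, 2061 is a Wednesday.
That's 333 days from start to end, counting both.
333 = 7 × 47 + 4, so there are 47 full weeks plus 4 extra days.
Each full week contributes one Sunday: 47 so far.
The 4 extra days are Wed, Thu, Fri, Sat — none qualify.
Total: 47 + 0 = 47.

47 Sundays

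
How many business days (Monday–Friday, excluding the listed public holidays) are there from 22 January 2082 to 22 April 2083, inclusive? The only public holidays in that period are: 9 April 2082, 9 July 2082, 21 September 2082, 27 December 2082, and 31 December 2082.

322

22 January 2082 is a Thursday.
From 22 January 2082 to 22 April 2083 is 456 days inclusive.
456 = 7 × 65 + 1, so there are 65 full weeks plus 1 extra day.
Each full week contributes 5 weekdays (Mon–Fri): 65 × 5 = 325.
The 1 extra day is Thu — 1 of them qualifies.
Total: 325 + 1 = 326.
Holidays: 9 April 2082 (Thu); 9 July 2082 (Thu); 21 September 2082 (Mon); 27 December 2082 (Sun); 31 December 2082 (Thu).
4 of the 5 holidays fall on weekdays; the rest are weekends and were already excluded.
Business days: 326 − 4 = 322.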